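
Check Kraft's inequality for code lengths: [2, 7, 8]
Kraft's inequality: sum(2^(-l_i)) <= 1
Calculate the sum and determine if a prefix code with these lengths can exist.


Sum = 2^(-2) + 2^(-7) + 2^(-8)
    = 0.25 + 0.0078125 + 0.00390625
    = 67/256 = 0.26171875
Since 0.26171875 <= 1, Kraft's inequality IS satisfied.
A prefix code with these lengths CAN exist.

Kraft sum = 0.26171875. Satisfied.


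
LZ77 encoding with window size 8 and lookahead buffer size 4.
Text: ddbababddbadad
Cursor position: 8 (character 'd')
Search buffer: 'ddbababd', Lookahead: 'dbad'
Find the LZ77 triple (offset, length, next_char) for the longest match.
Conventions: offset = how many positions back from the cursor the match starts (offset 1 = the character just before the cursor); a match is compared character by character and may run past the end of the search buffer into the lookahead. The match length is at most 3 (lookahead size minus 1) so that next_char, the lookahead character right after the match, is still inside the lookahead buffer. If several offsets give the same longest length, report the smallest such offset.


Try each offset into the search buffer:
  offset=1 (pos 7, char 'd'): match length 1
  offset=2 (pos 6, char 'b'): match length 0
  offset=3 (pos 5, char 'a'): match length 0
  offset=4 (pos 4, char 'b'): match length 0
  offset=5 (pos 3, char 'a'): match length 0
  offset=6 (pos 2, char 'b'): match length 0
  offset=7 (pos 1, char 'd'): match length 3
  offset=8 (pos 0, char 'd'): match length 1
Longest match has length 3 at offset 7.
next_char = character at position 8 + 3 = 11 -> 'd'

Best match: offset=7, length=3 (matching 'dba' starting at position 1)
LZ77 triple: (7, 3, 'd')


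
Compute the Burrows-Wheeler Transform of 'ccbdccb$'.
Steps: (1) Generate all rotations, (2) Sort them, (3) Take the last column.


Rotations (sorted):
  0: $ccbdccb -> last char: b
  1: b$ccbdcc -> last char: c
  2: bdccb$cc -> last char: c
  3: cb$ccbdc -> last char: c
  4: cbdccb$c -> last char: c
  5: ccb$ccbd -> last char: d
  6: ccbdccb$ -> last char: $
  7: dccb$ccb -> last char: b


BWT = bccccd$b


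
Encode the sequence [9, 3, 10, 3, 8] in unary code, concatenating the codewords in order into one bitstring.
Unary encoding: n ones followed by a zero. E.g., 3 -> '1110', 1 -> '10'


Encode each number as n ones followed by a terminating 0:
  9 -> 1111111110 (10 bits)
  3 -> 1110 (4 bits)
  10 -> 11111111110 (11 bits)
  3 -> 1110 (4 bits)
  8 -> 111111110 (9 bits)
Total length = 10 + 4 + 11 + 4 + 9 = 38 bits.

Unary([9, 3, 10, 3, 8]) = 11111111101110111111111101110111111110 (38 bits)


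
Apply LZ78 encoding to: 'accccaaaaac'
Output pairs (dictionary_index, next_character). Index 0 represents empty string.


LZ78 encoding steps:
Dictionary: {0: ''}
Step 1: w='' (idx 0), next='a' -> output (0, 'a'), add 'a' as idx 1
Step 2: w='' (idx 0), next='c' -> output (0, 'c'), add 'c' as idx 2
Step 3: w='c' (idx 2), next='c' -> output (2, 'c'), add 'cc' as idx 3
Step 4: w='c' (idx 2), next='a' -> output (2, 'a'), add 'ca' as idx 4
Step 5: w='a' (idx 1), next='a' -> output (1, 'a'), add 'aa' as idx 5
Step 6: w='aa' (idx 5), next='c' -> output (5, 'c'), add 'aac' as idx 6


Encoded: [(0, 'a'), (0, 'c'), (2, 'c'), (2, 'a'), (1, 'a'), (5, 'c')]


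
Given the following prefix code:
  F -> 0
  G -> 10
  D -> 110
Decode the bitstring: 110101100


Decoding step by step:
Bits 110 -> D
Bits 10 -> G
Bits 110 -> D
Bits 0 -> F


Decoded message: DGDF


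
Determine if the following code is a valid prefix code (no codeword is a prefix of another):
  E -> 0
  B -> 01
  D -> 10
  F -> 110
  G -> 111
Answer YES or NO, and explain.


Checking each pair (does one codeword prefix another?):
  E='0' vs B='01': prefix -- VIOLATION

NO -- this is NOT a valid prefix code. E (0) is a prefix of B (01).


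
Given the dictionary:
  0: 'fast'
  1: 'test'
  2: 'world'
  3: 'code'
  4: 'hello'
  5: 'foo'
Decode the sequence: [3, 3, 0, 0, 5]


Look up each index in the dictionary:
  3 -> 'code'
  3 -> 'code'
  0 -> 'fast'
  0 -> 'fast'
  5 -> 'foo'

Decoded: "code code fast fast foo"


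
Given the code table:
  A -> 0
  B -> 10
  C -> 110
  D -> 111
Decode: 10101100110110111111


Decoding:
10 -> B
10 -> B
110 -> C
0 -> A
110 -> C
110 -> C
111 -> D
111 -> D


Result: BBCACCDD


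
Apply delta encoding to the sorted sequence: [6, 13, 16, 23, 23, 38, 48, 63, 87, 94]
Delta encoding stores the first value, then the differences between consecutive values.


First value: 6
Deltas:
  13 - 6 = 7
  16 - 13 = 3
  23 - 16 = 7
  23 - 23 = 0
  38 - 23 = 15
  48 - 38 = 10
  63 - 48 = 15
  87 - 63 = 24
  94 - 87 = 7


Delta encoded: [6, 7, 3, 7, 0, 15, 10, 15, 24, 7]


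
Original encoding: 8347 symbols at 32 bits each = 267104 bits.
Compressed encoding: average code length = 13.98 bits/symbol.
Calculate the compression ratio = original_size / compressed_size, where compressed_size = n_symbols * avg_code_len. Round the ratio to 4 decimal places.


original_size = n_symbols * orig_bits = 8347 * 32 = 267104 bits
compressed_size = n_symbols * avg_code_len = 8347 * 13.98 = 116691.06 bits
ratio = original_size / compressed_size = 267104 / 116691.06 = 2.289

Compression ratio = 2.289


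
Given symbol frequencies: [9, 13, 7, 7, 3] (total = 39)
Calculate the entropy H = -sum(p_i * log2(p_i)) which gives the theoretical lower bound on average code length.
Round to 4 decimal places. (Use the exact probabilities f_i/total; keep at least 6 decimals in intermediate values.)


Per-symbol terms -p_i * log2(p_i) with p_i = f_i/39:
  p = 9/39 = 0.230769: log2(p) = -2.115477, -p*log2(p) = 0.488187
  p = 13/39 = 0.333333: log2(p) = -1.584963, -p*log2(p) = 0.528321
  p = 7/39 = 0.179487: log2(p) = -2.478047, -p*log2(p) = 0.444778
  p = 7/39 = 0.179487: log2(p) = -2.478047, -p*log2(p) = 0.444778
  p = 3/39 = 0.076923: log2(p) = -3.700440, -p*log2(p) = 0.284649
H = 0.488187 + 0.528321 + 0.444778 + 0.444778 + 0.284649 = 2.190713

H = 2.1907 bits/symbol


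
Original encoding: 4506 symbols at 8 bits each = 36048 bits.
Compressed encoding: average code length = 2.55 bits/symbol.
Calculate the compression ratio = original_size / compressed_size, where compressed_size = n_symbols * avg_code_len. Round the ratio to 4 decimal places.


original_size = n_symbols * orig_bits = 4506 * 8 = 36048 bits
compressed_size = n_symbols * avg_code_len = 4506 * 2.55 = 11490.3 bits
ratio = original_size / compressed_size = 36048 / 11490.3 = 3.1373

Compression ratio = 3.1373


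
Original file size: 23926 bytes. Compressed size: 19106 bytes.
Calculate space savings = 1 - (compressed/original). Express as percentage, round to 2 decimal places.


ratio = compressed/original = 19106/23926 = 0.798546
savings = 1 - ratio = 1 - 0.798546 = 0.201454
as a percentage: 0.201454 * 100 = 20.15%

Space savings = 1 - 19106/23926 = 20.15%


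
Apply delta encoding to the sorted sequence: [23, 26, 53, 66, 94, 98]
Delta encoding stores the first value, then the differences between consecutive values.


First value: 23
Deltas:
  26 - 23 = 3
  53 - 26 = 27
  66 - 53 = 13
  94 - 66 = 28
  98 - 94 = 4


Delta encoded: [23, 3, 27, 13, 28, 4]


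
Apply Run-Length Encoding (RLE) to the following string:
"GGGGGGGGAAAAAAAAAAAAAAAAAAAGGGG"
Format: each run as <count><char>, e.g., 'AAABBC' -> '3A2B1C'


Scanning runs left to right:
  i=0: run of 'G' x 8 -> '8G'
  i=8: run of 'A' x 19 -> '19A'
  i=27: run of 'G' x 4 -> '4G'

RLE = 8G19A4G


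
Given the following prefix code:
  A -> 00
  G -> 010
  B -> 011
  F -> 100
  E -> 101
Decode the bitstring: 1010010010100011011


Decoding step by step:
Bits 101 -> E
Bits 00 -> A
Bits 100 -> F
Bits 101 -> E
Bits 00 -> A
Bits 011 -> B
Bits 011 -> B


Decoded message: EAFEABB


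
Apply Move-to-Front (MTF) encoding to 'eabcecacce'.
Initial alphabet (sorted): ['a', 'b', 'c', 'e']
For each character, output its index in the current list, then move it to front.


MTF encoding:
'e': index 3 in ['a', 'b', 'c', 'e'] -> ['e', 'a', 'b', 'c']
'a': index 1 in ['e', 'a', 'b', 'c'] -> ['a', 'e', 'b', 'c']
'b': index 2 in ['a', 'e', 'b', 'c'] -> ['b', 'a', 'e', 'c']
'c': index 3 in ['b', 'a', 'e', 'c'] -> ['c', 'b', 'a', 'e']
'e': index 3 in ['c', 'b', 'a', 'e'] -> ['e', 'c', 'b', 'a']
'c': index 1 in ['e', 'c', 'b', 'a'] -> ['c', 'e', 'b', 'a']
'a': index 3 in ['c', 'e', 'b', 'a'] -> ['a', 'c', 'e', 'b']
'c': index 1 in ['a', 'c', 'e', 'b'] -> ['c', 'a', 'e', 'b']
'c': index 0 in ['c', 'a', 'e', 'b'] -> ['c', 'a', 'e', 'b']
'e': index 2 in ['c', 'a', 'e', 'b'] -> ['e', 'c', 'a', 'b']


Output: [3, 1, 2, 3, 3, 1, 3, 1, 0, 2]


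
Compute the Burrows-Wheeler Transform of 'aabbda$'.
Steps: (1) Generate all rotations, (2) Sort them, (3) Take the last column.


Rotations (sorted):
  0: $aabbda -> last char: a
  1: a$aabbd -> last char: d
  2: aabbda$ -> last char: $
  3: abbda$a -> last char: a
  4: bbda$aa -> last char: a
  5: bda$aab -> last char: b
  6: da$aabb -> last char: b


BWT = ad$aabb


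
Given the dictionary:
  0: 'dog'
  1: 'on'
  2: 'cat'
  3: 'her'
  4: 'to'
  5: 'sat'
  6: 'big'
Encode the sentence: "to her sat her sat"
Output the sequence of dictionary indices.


Look up each word in the dictionary:
  'to' -> 4
  'her' -> 3
  'sat' -> 5
  'her' -> 3
  'sat' -> 5

Encoded: [4, 3, 5, 3, 5]


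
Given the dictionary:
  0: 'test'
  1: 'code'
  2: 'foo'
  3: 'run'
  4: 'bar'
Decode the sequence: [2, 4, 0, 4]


Look up each index in the dictionary:
  2 -> 'foo'
  4 -> 'bar'
  0 -> 'test'
  4 -> 'bar'

Decoded: "foo bar test bar"


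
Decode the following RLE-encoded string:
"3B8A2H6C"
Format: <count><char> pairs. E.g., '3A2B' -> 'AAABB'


Expanding each <count><char> pair:
  3B -> 'BBB'
  8A -> 'AAAAAAAA'
  2H -> 'HH'
  6C -> 'CCCCCC'

Decoded = BBBAAAAAAAAHHCCCCCC


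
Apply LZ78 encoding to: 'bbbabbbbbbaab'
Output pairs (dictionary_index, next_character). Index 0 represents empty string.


LZ78 encoding steps:
Dictionary: {0: ''}
Step 1: w='' (idx 0), next='b' -> output (0, 'b'), add 'b' as idx 1
Step 2: w='b' (idx 1), next='b' -> output (1, 'b'), add 'bb' as idx 2
Step 3: w='' (idx 0), next='a' -> output (0, 'a'), add 'a' as idx 3
Step 4: w='bb' (idx 2), next='b' -> output (2, 'b'), add 'bbb' as idx 4
Step 5: w='bbb' (idx 4), next='a' -> output (4, 'a'), add 'bbba' as idx 5
Step 6: w='a' (idx 3), next='b' -> output (3, 'b'), add 'ab' as idx 6


Encoded: [(0, 'b'), (1, 'b'), (0, 'a'), (2, 'b'), (4, 'a'), (3, 'b')]


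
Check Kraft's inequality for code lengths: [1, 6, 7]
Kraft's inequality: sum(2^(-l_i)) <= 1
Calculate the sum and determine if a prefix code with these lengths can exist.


Sum = 2^(-1) + 2^(-6) + 2^(-7)
    = 0.5 + 0.015625 + 0.0078125
    = 67/128 = 0.5234375
Since 0.5234375 <= 1, Kraft's inequality IS satisfied.
A prefix code with these lengths CAN exist.

Kraft sum = 0.5234375. Satisfied.


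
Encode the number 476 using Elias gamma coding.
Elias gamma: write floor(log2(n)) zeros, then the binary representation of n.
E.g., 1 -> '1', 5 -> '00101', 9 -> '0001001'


num_bits = floor(log2(476)) + 1 = 9
leading_zeros = num_bits - 1 = 8
binary(476) = 111011100

Elias gamma(476) = '00000000' + '111011100' = 00000000111011100 (17 bits)


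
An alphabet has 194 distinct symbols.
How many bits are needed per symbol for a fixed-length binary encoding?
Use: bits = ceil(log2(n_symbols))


log2(194) = 7.5999
Bracket: 2^7 = 128 < 194 <= 2^8 = 256
So ceil(log2(194)) = 8

bits = ceil(log2(194)) = ceil(7.5999) = 8 bits


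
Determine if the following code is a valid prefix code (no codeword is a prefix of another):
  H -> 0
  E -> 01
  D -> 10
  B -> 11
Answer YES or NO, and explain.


Checking each pair (does one codeword prefix another?):
  H='0' vs E='01': prefix -- VIOLATION

NO -- this is NOT a valid prefix code. H (0) is a prefix of E (01).


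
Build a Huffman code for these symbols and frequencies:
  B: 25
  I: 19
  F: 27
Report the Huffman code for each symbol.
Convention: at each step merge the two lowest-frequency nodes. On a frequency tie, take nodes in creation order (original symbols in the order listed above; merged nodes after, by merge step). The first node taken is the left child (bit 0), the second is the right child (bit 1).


Huffman tree construction:
Step 1: Merge I(19) + B(25) = 44
Step 2: Merge F(27) + (I+B)(44) = 71
Read each symbol's code off the tree from the root (left child = 0, right child = 1).

Codes:
  B: 11 (length 2)
  I: 10 (length 2)
  F: 0 (length 1)
Average code length: 115/71 = 1.6197 bits/symbol


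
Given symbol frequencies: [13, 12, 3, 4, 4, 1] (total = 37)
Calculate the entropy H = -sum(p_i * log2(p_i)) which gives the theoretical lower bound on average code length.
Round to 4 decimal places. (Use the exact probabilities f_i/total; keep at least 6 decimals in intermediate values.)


Per-symbol terms -p_i * log2(p_i) with p_i = f_i/37:
  p = 13/37 = 0.351351: log2(p) = -1.509014, -p*log2(p) = 0.530194
  p = 12/37 = 0.324324: log2(p) = -1.624491, -p*log2(p) = 0.526862
  p = 3/37 = 0.081081: log2(p) = -3.624491, -p*log2(p) = 0.293878
  p = 4/37 = 0.108108: log2(p) = -3.209453, -p*log2(p) = 0.346968
  p = 4/37 = 0.108108: log2(p) = -3.209453, -p*log2(p) = 0.346968
  p = 1/37 = 0.027027: log2(p) = -5.209453, -p*log2(p) = 0.140796
H = 0.530194 + 0.526862 + 0.293878 + 0.346968 + 0.346968 + 0.140796 = 2.185666

H = 2.1857 bits/symbol


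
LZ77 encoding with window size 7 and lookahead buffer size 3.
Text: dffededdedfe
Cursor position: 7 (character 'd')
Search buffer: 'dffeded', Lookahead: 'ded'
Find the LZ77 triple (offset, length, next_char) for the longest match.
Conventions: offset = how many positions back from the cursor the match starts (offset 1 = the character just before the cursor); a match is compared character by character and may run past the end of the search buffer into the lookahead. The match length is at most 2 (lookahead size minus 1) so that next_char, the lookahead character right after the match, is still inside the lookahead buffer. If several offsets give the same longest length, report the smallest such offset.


Try each offset into the search buffer:
  offset=1 (pos 6, char 'd'): match length 1
  offset=2 (pos 5, char 'e'): match length 0
  offset=3 (pos 4, char 'd'): match length 2
  offset=4 (pos 3, char 'e'): match length 0
  offset=5 (pos 2, char 'f'): match length 0
  offset=6 (pos 1, char 'f'): match length 0
  offset=7 (pos 0, char 'd'): match length 1
Longest match has length 2 at offset 3.
next_char = character at position 7 + 2 = 9 -> 'd'

Best match: offset=3, length=2 (matching 'de' starting at position 4)
LZ77 triple: (3, 2, 'd')


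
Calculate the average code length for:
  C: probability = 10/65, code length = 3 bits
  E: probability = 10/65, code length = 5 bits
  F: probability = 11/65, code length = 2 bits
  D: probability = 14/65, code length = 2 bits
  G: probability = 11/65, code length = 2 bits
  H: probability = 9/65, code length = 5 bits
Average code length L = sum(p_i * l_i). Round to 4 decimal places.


Weighted contributions p_i * l_i:
  C: (10/65) * 3 = 30/65
  E: (10/65) * 5 = 50/65
  F: (11/65) * 2 = 22/65
  D: (14/65) * 2 = 28/65
  G: (11/65) * 2 = 22/65
  H: (9/65) * 5 = 45/65
Sum = (30 + 50 + 22 + 28 + 22 + 45)/65 = 197/65

L = 197/65 = 3.0308 bits/symbol


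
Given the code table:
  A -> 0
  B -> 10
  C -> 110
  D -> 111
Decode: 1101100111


Decoding:
110 -> C
110 -> C
0 -> A
111 -> D


Result: CCAD


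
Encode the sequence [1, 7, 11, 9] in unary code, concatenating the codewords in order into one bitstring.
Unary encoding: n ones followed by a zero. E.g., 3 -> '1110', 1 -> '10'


Encode each number as n ones followed by a terminating 0:
  1 -> 10 (2 bits)
  7 -> 11111110 (8 bits)
  11 -> 111111111110 (12 bits)
  9 -> 1111111110 (10 bits)
Total length = 2 + 8 + 12 + 10 = 32 bits.

Unary([1, 7, 11, 9]) = 10111111101111111111101111111110 (32 bits)


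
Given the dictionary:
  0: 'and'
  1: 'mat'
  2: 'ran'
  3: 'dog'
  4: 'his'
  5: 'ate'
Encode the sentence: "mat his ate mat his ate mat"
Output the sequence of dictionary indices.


Look up each word in the dictionary:
  'mat' -> 1
  'his' -> 4
  'ate' -> 5
  'mat' -> 1
  'his' -> 4
  'ate' -> 5
  'mat' -> 1

Encoded: [1, 4, 5, 1, 4, 5, 1]


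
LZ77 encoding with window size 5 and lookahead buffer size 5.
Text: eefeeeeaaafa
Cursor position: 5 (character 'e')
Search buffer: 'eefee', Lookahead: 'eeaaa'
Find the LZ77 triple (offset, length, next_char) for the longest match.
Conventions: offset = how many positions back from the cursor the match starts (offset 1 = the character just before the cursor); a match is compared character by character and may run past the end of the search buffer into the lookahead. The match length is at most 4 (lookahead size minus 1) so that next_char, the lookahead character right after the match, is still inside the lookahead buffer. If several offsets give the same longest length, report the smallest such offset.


Try each offset into the search buffer:
  offset=1 (pos 4, char 'e'): match length 2
  offset=2 (pos 3, char 'e'): match length 2
  offset=3 (pos 2, char 'f'): match length 0
  offset=4 (pos 1, char 'e'): match length 1
  offset=5 (pos 0, char 'e'): match length 2
Longest match has length 2, found at offsets 1, 2, 5; take the smallest, offset 1.
next_char = character at position 5 + 2 = 7 -> 'a'

Best match: offset=1, length=2 (matching 'ee' starting at position 4)
LZ77 triple: (1, 2, 'a')


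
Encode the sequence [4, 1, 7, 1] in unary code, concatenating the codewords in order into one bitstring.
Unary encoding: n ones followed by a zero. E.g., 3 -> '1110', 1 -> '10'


Encode each number as n ones followed by a terminating 0:
  4 -> 11110 (5 bits)
  1 -> 10 (2 bits)
  7 -> 11111110 (8 bits)
  1 -> 10 (2 bits)
Total length = 5 + 2 + 8 + 2 = 17 bits.

Unary([4, 1, 7, 1]) = 11110101111111010 (17 bits)


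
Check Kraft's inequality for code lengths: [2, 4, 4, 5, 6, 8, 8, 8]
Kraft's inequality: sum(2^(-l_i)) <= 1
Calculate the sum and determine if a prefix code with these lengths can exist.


Sum = 2^(-2) + 2^(-4) + 2^(-4) + 2^(-5) + 2^(-6) + 2^(-8) + 2^(-8) + 2^(-8)
    = 0.25 + 0.0625 + 0.0625 + 0.03125 + 0.015625 + 0.00390625 + 0.00390625 + 0.00390625
    = 111/256 = 0.43359375
Since 0.43359375 <= 1, Kraft's inequality IS satisfied.
A prefix code with these lengths CAN exist.

Kraft sum = 0.43359375. Satisfied.


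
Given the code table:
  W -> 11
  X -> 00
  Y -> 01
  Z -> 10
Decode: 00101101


Decoding:
00 -> X
10 -> Z
11 -> W
01 -> Y


Result: XZWY


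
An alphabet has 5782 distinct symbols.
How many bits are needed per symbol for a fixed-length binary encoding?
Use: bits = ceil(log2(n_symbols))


log2(5782) = 12.4974
Bracket: 2^12 = 4096 < 5782 <= 2^13 = 8192
So ceil(log2(5782)) = 13

bits = ceil(log2(5782)) = ceil(12.4974) = 13 bits


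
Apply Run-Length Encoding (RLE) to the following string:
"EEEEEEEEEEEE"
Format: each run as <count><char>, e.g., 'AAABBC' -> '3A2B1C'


Scanning runs left to right:
  i=0: run of 'E' x 12 -> '12E'

RLE = 12E


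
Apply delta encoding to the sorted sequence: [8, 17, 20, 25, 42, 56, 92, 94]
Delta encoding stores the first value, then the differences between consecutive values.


First value: 8
Deltas:
  17 - 8 = 9
  20 - 17 = 3
  25 - 20 = 5
  42 - 25 = 17
  56 - 42 = 14
  92 - 56 = 36
  94 - 92 = 2


Delta encoded: [8, 9, 3, 5, 17, 14, 36, 2]


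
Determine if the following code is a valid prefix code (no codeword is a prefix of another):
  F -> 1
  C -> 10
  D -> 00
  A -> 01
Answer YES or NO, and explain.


Checking each pair (does one codeword prefix another?):
  F='1' vs C='10': prefix -- VIOLATION

NO -- this is NOT a valid prefix code. F (1) is a prefix of C (10).


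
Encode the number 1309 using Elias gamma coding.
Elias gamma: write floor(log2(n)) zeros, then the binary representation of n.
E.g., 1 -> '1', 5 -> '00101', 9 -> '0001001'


num_bits = floor(log2(1309)) + 1 = 11
leading_zeros = num_bits - 1 = 10
binary(1309) = 10100011101

Elias gamma(1309) = '0000000000' + '10100011101' = 000000000010100011101 (21 bits)


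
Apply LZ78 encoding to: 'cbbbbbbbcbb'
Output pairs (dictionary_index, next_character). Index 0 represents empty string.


LZ78 encoding steps:
Dictionary: {0: ''}
Step 1: w='' (idx 0), next='c' -> output (0, 'c'), add 'c' as idx 1
Step 2: w='' (idx 0), next='b' -> output (0, 'b'), add 'b' as idx 2
Step 3: w='b' (idx 2), next='b' -> output (2, 'b'), add 'bb' as idx 3
Step 4: w='bb' (idx 3), next='b' -> output (3, 'b'), add 'bbb' as idx 4
Step 5: w='b' (idx 2), next='c' -> output (2, 'c'), add 'bc' as idx 5
Step 6: w='bb' (idx 3), end of input -> output (3, '')


Encoded: [(0, 'c'), (0, 'b'), (2, 'b'), (3, 'b'), (2, 'c'), (3, '')]


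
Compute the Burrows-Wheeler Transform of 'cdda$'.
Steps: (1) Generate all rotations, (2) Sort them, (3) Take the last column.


Rotations (sorted):
  0: $cdda -> last char: a
  1: a$cdd -> last char: d
  2: cdda$ -> last char: $
  3: da$cd -> last char: d
  4: dda$c -> last char: c


BWT = ad$dc


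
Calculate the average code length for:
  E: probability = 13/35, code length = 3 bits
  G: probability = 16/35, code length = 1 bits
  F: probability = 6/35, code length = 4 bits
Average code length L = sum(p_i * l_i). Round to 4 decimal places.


Weighted contributions p_i * l_i:
  E: (13/35) * 3 = 39/35
  G: (16/35) * 1 = 16/35
  F: (6/35) * 4 = 24/35
Sum = (39 + 16 + 24)/35 = 79/35

L = 79/35 = 2.2571 bits/symbol


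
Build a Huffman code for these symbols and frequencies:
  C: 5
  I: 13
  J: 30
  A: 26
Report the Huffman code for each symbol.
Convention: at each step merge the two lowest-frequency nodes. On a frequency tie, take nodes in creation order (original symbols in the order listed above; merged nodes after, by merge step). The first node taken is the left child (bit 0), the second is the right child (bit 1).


Huffman tree construction:
Step 1: Merge C(5) + I(13) = 18
Step 2: Merge (C+I)(18) + A(26) = 44
Step 3: Merge J(30) + ((C+I)+A)(44) = 74
Read each symbol's code off the tree from the root (left child = 0, right child = 1).

Codes:
  C: 100 (length 3)
  I: 101 (length 3)
  J: 0 (length 1)
  A: 11 (length 2)
Average code length: 136/74 = 1.8378 bits/symbol


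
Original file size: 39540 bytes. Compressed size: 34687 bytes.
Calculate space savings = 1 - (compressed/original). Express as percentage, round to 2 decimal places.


ratio = compressed/original = 34687/39540 = 0.877264
savings = 1 - ratio = 1 - 0.877264 = 0.122736
as a percentage: 0.122736 * 100 = 12.27%

Space savings = 1 - 34687/39540 = 12.27%


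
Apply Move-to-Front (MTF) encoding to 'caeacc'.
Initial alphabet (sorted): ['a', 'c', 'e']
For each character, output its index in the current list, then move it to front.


MTF encoding:
'c': index 1 in ['a', 'c', 'e'] -> ['c', 'a', 'e']
'a': index 1 in ['c', 'a', 'e'] -> ['a', 'c', 'e']
'e': index 2 in ['a', 'c', 'e'] -> ['e', 'a', 'c']
'a': index 1 in ['e', 'a', 'c'] -> ['a', 'e', 'c']
'c': index 2 in ['a', 'e', 'c'] -> ['c', 'a', 'e']
'c': index 0 in ['c', 'a', 'e'] -> ['c', 'a', 'e']


Output: [1, 1, 2, 1, 2, 0]


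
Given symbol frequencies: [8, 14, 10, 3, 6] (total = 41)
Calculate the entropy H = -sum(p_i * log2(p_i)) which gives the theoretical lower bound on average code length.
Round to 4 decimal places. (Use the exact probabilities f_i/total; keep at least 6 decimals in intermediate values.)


Per-symbol terms -p_i * log2(p_i) with p_i = f_i/41:
  p = 8/41 = 0.195122: log2(p) = -2.357552, -p*log2(p) = 0.460010
  p = 14/41 = 0.341463: log2(p) = -1.550197, -p*log2(p) = 0.529336
  p = 10/41 = 0.243902: log2(p) = -2.035624, -p*log2(p) = 0.496494
  p = 3/41 = 0.073171: log2(p) = -3.772590, -p*log2(p) = 0.276043
  p = 6/41 = 0.146341: log2(p) = -2.772590, -p*log2(p) = 0.405745
H = 0.460010 + 0.529336 + 0.496494 + 0.276043 + 0.405745 = 2.167628

H = 2.1676 bits/symbol


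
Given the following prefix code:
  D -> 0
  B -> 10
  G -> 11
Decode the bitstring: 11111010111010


Decoding step by step:
Bits 11 -> G
Bits 11 -> G
Bits 10 -> B
Bits 10 -> B
Bits 11 -> G
Bits 10 -> B
Bits 10 -> B


Decoded message: GGBBGBB


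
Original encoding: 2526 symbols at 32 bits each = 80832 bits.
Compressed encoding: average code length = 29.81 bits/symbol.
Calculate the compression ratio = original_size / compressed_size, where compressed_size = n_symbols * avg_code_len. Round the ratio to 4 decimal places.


original_size = n_symbols * orig_bits = 2526 * 32 = 80832 bits
compressed_size = n_symbols * avg_code_len = 2526 * 29.81 = 75300.06 bits
ratio = original_size / compressed_size = 80832 / 75300.06 = 1.0735

Compression ratio = 1.0735


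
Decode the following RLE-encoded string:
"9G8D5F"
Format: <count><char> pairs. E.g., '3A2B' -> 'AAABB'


Expanding each <count><char> pair:
  9G -> 'GGGGGGGGG'
  8D -> 'DDDDDDDD'
  5F -> 'FFFFF'

Decoded = GGGGGGGGGDDDDDDDDFFFFF


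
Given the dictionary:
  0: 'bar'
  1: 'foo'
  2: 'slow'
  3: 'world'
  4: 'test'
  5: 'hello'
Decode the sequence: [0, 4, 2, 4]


Look up each index in the dictionary:
  0 -> 'bar'
  4 -> 'test'
  2 -> 'slow'
  4 -> 'test'

Decoded: "bar test slow test"


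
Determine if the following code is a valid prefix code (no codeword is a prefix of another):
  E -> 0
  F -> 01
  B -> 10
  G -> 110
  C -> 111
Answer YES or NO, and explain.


Checking each pair (does one codeword prefix another?):
  E='0' vs F='01': prefix -- VIOLATION

NO -- this is NOT a valid prefix code. E (0) is a prefix of F (01).


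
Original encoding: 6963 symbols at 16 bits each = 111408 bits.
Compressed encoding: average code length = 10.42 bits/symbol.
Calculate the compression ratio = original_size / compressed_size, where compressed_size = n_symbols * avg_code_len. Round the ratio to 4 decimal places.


original_size = n_symbols * orig_bits = 6963 * 16 = 111408 bits
compressed_size = n_symbols * avg_code_len = 6963 * 10.42 = 72554.46 bits
ratio = original_size / compressed_size = 111408 / 72554.46 = 1.5355

Compression ratio = 1.5355


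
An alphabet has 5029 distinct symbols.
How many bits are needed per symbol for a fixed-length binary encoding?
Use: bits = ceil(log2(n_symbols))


log2(5029) = 12.2961
Bracket: 2^12 = 4096 < 5029 <= 2^13 = 8192
So ceil(log2(5029)) = 13

bits = ceil(log2(5029)) = ceil(12.2961) = 13 bits


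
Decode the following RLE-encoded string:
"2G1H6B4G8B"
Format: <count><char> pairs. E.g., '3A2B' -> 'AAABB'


Expanding each <count><char> pair:
  2G -> 'GG'
  1H -> 'H'
  6B -> 'BBBBBB'
  4G -> 'GGGG'
  8B -> 'BBBBBBBB'

Decoded = GGHBBBBBBGGGGBBBBBBBB


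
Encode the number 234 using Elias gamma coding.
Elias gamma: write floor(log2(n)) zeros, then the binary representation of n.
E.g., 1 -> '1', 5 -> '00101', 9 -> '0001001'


num_bits = floor(log2(234)) + 1 = 8
leading_zeros = num_bits - 1 = 7
binary(234) = 11101010

Elias gamma(234) = '0000000' + '11101010' = 000000011101010 (15 bits)


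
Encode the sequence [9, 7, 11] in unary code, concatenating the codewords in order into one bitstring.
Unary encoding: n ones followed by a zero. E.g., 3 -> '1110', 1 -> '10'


Encode each number as n ones followed by a terminating 0:
  9 -> 1111111110 (10 bits)
  7 -> 11111110 (8 bits)
  11 -> 111111111110 (12 bits)
Total length = 10 + 8 + 12 = 30 bits.

Unary([9, 7, 11]) = 111111111011111110111111111110 (30 bits)


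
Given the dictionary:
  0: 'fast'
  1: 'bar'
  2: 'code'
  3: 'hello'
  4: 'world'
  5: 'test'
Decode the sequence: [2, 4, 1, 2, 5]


Look up each index in the dictionary:
  2 -> 'code'
  4 -> 'world'
  1 -> 'bar'
  2 -> 'code'
  5 -> 'test'

Decoded: "code world bar code test"


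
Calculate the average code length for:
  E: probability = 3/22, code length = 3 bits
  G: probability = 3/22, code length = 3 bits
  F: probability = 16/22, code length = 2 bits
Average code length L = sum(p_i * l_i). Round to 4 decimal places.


Weighted contributions p_i * l_i:
  E: (3/22) * 3 = 9/22
  G: (3/22) * 3 = 9/22
  F: (16/22) * 2 = 32/22
Sum = (9 + 9 + 32)/22 = 50/22

L = 50/22 = 2.2727 bits/symbol


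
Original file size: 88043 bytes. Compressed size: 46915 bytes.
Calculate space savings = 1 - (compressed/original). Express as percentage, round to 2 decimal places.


ratio = compressed/original = 46915/88043 = 0.532865
savings = 1 - ratio = 1 - 0.532865 = 0.467135
as a percentage: 0.467135 * 100 = 46.71%

Space savings = 1 - 46915/88043 = 46.71%


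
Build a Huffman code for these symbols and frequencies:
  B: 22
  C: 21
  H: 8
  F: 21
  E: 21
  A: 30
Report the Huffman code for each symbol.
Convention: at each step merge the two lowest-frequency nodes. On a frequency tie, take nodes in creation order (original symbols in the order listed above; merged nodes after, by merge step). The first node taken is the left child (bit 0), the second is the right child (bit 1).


Huffman tree construction:
Step 1: Merge H(8) + C(21) = 29
Step 2: Merge F(21) + E(21) = 42
Step 3: Merge B(22) + (H+C)(29) = 51
Step 4: Merge A(30) + (F+E)(42) = 72
Step 5: Merge (B+(H+C))(51) + (A+(F+E))(72) = 123
Read each symbol's code off the tree from the root (left child = 0, right child = 1).

Codes:
  B: 00 (length 2)
  C: 011 (length 3)
  H: 010 (length 3)
  F: 110 (length 3)
  E: 111 (length 3)
  A: 10 (length 2)
Average code length: 317/123 = 2.5772 bits/symbol


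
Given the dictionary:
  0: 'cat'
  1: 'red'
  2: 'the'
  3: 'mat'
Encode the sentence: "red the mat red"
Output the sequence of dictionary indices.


Look up each word in the dictionary:
  'red' -> 1
  'the' -> 2
  'mat' -> 3
  'red' -> 1

Encoded: [1, 2, 3, 1]


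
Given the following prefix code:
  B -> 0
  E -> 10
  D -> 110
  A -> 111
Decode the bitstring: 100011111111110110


Decoding step by step:
Bits 10 -> E
Bits 0 -> B
Bits 0 -> B
Bits 111 -> A
Bits 111 -> A
Bits 111 -> A
Bits 10 -> E
Bits 110 -> D


Decoded message: EBBAAAED


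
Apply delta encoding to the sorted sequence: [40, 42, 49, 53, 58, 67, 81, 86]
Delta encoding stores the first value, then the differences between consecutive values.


First value: 40
Deltas:
  42 - 40 = 2
  49 - 42 = 7
  53 - 49 = 4
  58 - 53 = 5
  67 - 58 = 9
  81 - 67 = 14
  86 - 81 = 5


Delta encoded: [40, 2, 7, 4, 5, 9, 14, 5]


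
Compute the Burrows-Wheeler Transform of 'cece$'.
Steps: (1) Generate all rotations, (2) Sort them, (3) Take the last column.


Rotations (sorted):
  0: $cece -> last char: e
  1: ce$ce -> last char: e
  2: cece$ -> last char: $
  3: e$cec -> last char: c
  4: ece$c -> last char: c


BWT = ee$cc


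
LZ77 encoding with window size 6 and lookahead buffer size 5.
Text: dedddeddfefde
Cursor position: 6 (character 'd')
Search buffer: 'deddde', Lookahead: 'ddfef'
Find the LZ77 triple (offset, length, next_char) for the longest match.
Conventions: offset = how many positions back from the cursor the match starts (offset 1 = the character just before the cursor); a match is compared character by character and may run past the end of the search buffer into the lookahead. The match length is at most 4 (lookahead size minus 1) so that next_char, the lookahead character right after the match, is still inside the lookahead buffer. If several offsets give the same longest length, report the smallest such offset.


Try each offset into the search buffer:
  offset=1 (pos 5, char 'e'): match length 0
  offset=2 (pos 4, char 'd'): match length 1
  offset=3 (pos 3, char 'd'): match length 2
  offset=4 (pos 2, char 'd'): match length 2
  offset=5 (pos 1, char 'e'): match length 0
  offset=6 (pos 0, char 'd'): match length 1
Longest match has length 2, found at offsets 3, 4; take the smallest, offset 3.
next_char = character at position 6 + 2 = 8 -> 'f'

Best match: offset=3, length=2 (matching 'dd' starting at position 3)
LZ77 triple: (3, 2, 'f')


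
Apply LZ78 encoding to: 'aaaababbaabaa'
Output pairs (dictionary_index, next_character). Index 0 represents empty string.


LZ78 encoding steps:
Dictionary: {0: ''}
Step 1: w='' (idx 0), next='a' -> output (0, 'a'), add 'a' as idx 1
Step 2: w='a' (idx 1), next='a' -> output (1, 'a'), add 'aa' as idx 2
Step 3: w='a' (idx 1), next='b' -> output (1, 'b'), add 'ab' as idx 3
Step 4: w='ab' (idx 3), next='b' -> output (3, 'b'), add 'abb' as idx 4
Step 5: w='aa' (idx 2), next='b' -> output (2, 'b'), add 'aab' as idx 5
Step 6: w='aa' (idx 2), end of input -> output (2, '')


Encoded: [(0, 'a'), (1, 'a'), (1, 'b'), (3, 'b'), (2, 'b'), (2, '')]


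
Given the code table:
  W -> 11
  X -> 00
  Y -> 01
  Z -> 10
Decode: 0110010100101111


Decoding:
01 -> Y
10 -> Z
01 -> Y
01 -> Y
00 -> X
10 -> Z
11 -> W
11 -> W


Result: YZYYXZWW


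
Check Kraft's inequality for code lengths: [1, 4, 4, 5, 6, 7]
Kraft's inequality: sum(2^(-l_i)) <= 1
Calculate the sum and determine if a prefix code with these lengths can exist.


Sum = 2^(-1) + 2^(-4) + 2^(-4) + 2^(-5) + 2^(-6) + 2^(-7)
    = 0.5 + 0.0625 + 0.0625 + 0.03125 + 0.015625 + 0.0078125
    = 87/128 = 0.6796875
Since 0.6796875 <= 1, Kraft's inequality IS satisfied.
A prefix code with these lengths CAN exist.

Kraft sum = 0.6796875. Satisfied.


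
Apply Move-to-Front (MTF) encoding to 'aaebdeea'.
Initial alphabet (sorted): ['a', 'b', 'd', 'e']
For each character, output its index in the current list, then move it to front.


MTF encoding:
'a': index 0 in ['a', 'b', 'd', 'e'] -> ['a', 'b', 'd', 'e']
'a': index 0 in ['a', 'b', 'd', 'e'] -> ['a', 'b', 'd', 'e']
'e': index 3 in ['a', 'b', 'd', 'e'] -> ['e', 'a', 'b', 'd']
'b': index 2 in ['e', 'a', 'b', 'd'] -> ['b', 'e', 'a', 'd']
'd': index 3 in ['b', 'e', 'a', 'd'] -> ['d', 'b', 'e', 'a']
'e': index 2 in ['d', 'b', 'e', 'a'] -> ['e', 'd', 'b', 'a']
'e': index 0 in ['e', 'd', 'b', 'a'] -> ['e', 'd', 'b', 'a']
'a': index 3 in ['e', 'd', 'b', 'a'] -> ['a', 'e', 'd', 'b']


Output: [0, 0, 3, 2, 3, 2, 0, 3]


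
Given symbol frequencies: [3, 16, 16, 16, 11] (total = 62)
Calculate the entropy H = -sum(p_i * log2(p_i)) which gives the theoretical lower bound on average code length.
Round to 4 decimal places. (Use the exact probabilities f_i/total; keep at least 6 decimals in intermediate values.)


Per-symbol terms -p_i * log2(p_i) with p_i = f_i/62:
  p = 3/62 = 0.048387: log2(p) = -4.369234, -p*log2(p) = 0.211415
  p = 16/62 = 0.258065: log2(p) = -1.954196, -p*log2(p) = 0.504309
  p = 16/62 = 0.258065: log2(p) = -1.954196, -p*log2(p) = 0.504309
  p = 16/62 = 0.258065: log2(p) = -1.954196, -p*log2(p) = 0.504309
  p = 11/62 = 0.177419: log2(p) = -2.494765, -p*log2(p) = 0.442620
H = 0.211415 + 0.504309 + 0.504309 + 0.504309 + 0.442620 = 2.166962

H = 2.167 bits/symbol


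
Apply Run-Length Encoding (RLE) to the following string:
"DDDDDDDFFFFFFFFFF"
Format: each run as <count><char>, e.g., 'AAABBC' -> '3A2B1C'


Scanning runs left to right:
  i=0: run of 'D' x 7 -> '7D'
  i=7: run of 'F' x 10 -> '10F'

RLE = 7D10F


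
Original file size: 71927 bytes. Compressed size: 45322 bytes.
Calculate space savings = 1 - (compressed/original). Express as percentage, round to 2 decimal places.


ratio = compressed/original = 45322/71927 = 0.630111
savings = 1 - ratio = 1 - 0.630111 = 0.369889
as a percentage: 0.369889 * 100 = 36.99%

Space savings = 1 - 45322/71927 = 36.99%


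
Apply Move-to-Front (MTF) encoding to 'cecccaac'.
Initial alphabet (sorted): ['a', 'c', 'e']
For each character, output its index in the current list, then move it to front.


MTF encoding:
'c': index 1 in ['a', 'c', 'e'] -> ['c', 'a', 'e']
'e': index 2 in ['c', 'a', 'e'] -> ['e', 'c', 'a']
'c': index 1 in ['e', 'c', 'a'] -> ['c', 'e', 'a']
'c': index 0 in ['c', 'e', 'a'] -> ['c', 'e', 'a']
'c': index 0 in ['c', 'e', 'a'] -> ['c', 'e', 'a']
'a': index 2 in ['c', 'e', 'a'] -> ['a', 'c', 'e']
'a': index 0 in ['a', 'c', 'e'] -> ['a', 'c', 'e']
'c': index 1 in ['a', 'c', 'e'] -> ['c', 'a', 'e']


Output: [1, 2, 1, 0, 0, 2, 0, 1]


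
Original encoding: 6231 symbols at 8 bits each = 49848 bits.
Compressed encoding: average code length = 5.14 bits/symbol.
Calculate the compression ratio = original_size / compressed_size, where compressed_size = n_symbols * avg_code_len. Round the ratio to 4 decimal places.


original_size = n_symbols * orig_bits = 6231 * 8 = 49848 bits
compressed_size = n_symbols * avg_code_len = 6231 * 5.14 = 32027.34 bits
ratio = original_size / compressed_size = 49848 / 32027.34 = 1.5564

Compression ratio = 1.5564


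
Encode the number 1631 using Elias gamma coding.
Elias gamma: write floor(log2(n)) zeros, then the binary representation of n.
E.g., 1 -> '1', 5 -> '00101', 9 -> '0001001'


num_bits = floor(log2(1631)) + 1 = 11
leading_zeros = num_bits - 1 = 10
binary(1631) = 11001011111

Elias gamma(1631) = '0000000000' + '11001011111' = 000000000011001011111 (21 bits)


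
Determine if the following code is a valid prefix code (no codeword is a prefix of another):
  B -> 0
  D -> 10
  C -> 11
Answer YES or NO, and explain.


Checking each pair (does one codeword prefix another?):
  B='0' vs D='10': no prefix
  B='0' vs C='11': no prefix
  D='10' vs B='0': no prefix
  D='10' vs C='11': no prefix
  C='11' vs B='0': no prefix
  C='11' vs D='10': no prefix
No violation found over all pairs.

YES -- this is a valid prefix code. No codeword is a prefix of any other codeword.


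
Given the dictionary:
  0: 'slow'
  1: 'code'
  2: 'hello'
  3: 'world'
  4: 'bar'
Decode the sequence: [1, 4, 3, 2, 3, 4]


Look up each index in the dictionary:
  1 -> 'code'
  4 -> 'bar'
  3 -> 'world'
  2 -> 'hello'
  3 -> 'world'
  4 -> 'bar'

Decoded: "code bar world hello world bar"


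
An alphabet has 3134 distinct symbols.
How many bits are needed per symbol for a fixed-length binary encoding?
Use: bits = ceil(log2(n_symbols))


log2(3134) = 11.6138
Bracket: 2^11 = 2048 < 3134 <= 2^12 = 4096
So ceil(log2(3134)) = 12

bits = ceil(log2(3134)) = ceil(11.6138) = 12 bits


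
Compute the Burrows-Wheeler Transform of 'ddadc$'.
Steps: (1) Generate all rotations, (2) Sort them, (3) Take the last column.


Rotations (sorted):
  0: $ddadc -> last char: c
  1: adc$dd -> last char: d
  2: c$ddad -> last char: d
  3: dadc$d -> last char: d
  4: dc$dda -> last char: a
  5: ddadc$ -> last char: $


BWT = cddda$


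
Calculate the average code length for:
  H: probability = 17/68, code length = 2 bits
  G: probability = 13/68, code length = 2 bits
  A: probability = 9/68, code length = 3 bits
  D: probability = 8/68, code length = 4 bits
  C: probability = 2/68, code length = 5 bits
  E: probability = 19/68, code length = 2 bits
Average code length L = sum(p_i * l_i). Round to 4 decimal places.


Weighted contributions p_i * l_i:
  H: (17/68) * 2 = 34/68
  G: (13/68) * 2 = 26/68
  A: (9/68) * 3 = 27/68
  D: (8/68) * 4 = 32/68
  C: (2/68) * 5 = 10/68
  E: (19/68) * 2 = 38/68
Sum = (34 + 26 + 27 + 32 + 10 + 38)/68 = 167/68

L = 167/68 = 2.4559 bits/symbol


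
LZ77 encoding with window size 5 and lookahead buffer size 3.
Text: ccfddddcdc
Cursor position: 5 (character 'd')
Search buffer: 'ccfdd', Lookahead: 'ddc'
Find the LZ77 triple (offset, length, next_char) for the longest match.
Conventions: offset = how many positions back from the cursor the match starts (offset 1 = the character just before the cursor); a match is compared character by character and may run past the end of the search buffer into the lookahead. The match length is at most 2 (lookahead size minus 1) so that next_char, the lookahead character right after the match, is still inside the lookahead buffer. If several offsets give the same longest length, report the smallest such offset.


Try each offset into the search buffer:
  offset=1 (pos 4, char 'd'): match length 2
  offset=2 (pos 3, char 'd'): match length 2
  offset=3 (pos 2, char 'f'): match length 0
  offset=4 (pos 1, char 'c'): match length 0
  offset=5 (pos 0, char 'c'): match length 0
Longest match has length 2, found at offsets 1, 2; take the smallest, offset 1.
next_char = character at position 5 + 2 = 7 -> 'c'

Best match: offset=1, length=2 (matching 'dd' starting at position 4)
LZ77 triple: (1, 2, 'c')
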